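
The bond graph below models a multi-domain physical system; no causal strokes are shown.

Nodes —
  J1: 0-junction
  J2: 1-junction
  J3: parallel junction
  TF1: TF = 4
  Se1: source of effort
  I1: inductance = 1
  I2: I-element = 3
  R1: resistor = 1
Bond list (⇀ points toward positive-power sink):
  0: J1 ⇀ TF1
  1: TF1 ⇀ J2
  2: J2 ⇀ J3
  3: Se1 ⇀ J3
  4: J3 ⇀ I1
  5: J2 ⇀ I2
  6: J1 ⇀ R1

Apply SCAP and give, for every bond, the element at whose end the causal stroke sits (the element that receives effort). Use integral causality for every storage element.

b0 →TF1
b1 →J2
b2 →J2
b3 →J3
b4 →I1
b5 →I2
b6 →J1

bond 3 |J3  (Se1: effort source, stroke at far end)
bond 2 |J2  (J3: bond 3 brought effort, rest push out)
bond 4 |I1  (0-jn J3 has e-setter on 3)
bond 5 |I2  (prefer integral on I2)
bond 1 |J2  (J2: bond 5 brought flow, rest push out)
bond 0 |TF1  (TF1: transformer flips bond 1)
bond 6 |J1  (only one effort-in slot at J1)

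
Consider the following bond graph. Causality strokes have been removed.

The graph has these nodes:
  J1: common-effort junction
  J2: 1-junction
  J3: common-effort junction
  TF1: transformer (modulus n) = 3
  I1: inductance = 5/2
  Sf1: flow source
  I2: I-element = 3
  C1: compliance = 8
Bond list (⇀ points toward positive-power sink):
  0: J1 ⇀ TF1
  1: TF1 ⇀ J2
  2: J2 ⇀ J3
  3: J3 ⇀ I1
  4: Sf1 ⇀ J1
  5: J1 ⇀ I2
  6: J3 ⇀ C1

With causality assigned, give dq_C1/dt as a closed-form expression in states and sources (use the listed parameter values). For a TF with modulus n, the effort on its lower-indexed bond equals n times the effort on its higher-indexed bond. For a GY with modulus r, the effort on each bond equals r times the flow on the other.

dq_C1/dt = 3*F_Sf1 - 2*p_I1/5 - p_I2

#4 →Sf1  (Sf1: flow source, stroke at near end)
#3 →I1  (prefer integral on I1)
#5 →I2  (I2 outputs flow p/I2)
#0 →J1  (J1 needs exactly one e-in)
#1 →TF1  (TF1 one-in-one-out from 0)
#2 →J2  (J2 flow already set via bond 1)
#6 →J3  (closing 0-jn rule on J3)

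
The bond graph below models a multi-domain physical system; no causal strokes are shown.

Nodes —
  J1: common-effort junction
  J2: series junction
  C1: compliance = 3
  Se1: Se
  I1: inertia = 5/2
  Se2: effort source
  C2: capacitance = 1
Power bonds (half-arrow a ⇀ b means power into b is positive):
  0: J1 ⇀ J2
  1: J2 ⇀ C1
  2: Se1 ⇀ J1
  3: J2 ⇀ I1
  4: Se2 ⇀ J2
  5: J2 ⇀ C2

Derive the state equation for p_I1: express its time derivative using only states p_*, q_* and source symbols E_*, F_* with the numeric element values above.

β2 stroke→J1  (source Se1 imposes e)
β4 stroke→J2  (Se2 fixes effort; stroke away)
β0 stroke→J2  (J1: bond 2 brought effort, rest push out)
β1 stroke→J2  (C1: C, integral causality)
β3 stroke→I1  (I1: I, integral causality)
β5 stroke→J2  (J2 flow already set via bond 3)

dp_I1/dt = E_Se1 + E_Se2 - q_C1/3 - q_C2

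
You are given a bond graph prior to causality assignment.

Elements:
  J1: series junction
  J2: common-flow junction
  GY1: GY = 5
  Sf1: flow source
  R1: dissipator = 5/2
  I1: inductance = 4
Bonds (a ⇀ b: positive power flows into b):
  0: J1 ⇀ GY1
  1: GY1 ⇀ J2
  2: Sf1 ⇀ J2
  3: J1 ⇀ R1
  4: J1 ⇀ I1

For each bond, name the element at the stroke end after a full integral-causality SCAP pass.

β0 stroke at J1
β1 stroke at J2
β2 stroke at Sf1
β3 stroke at J1
β4 stroke at I1

bond 2 →Sf1  (Sf1: flow source, stroke at near end)
bond 1 →J2  (J2 flow already set via bond 2)
bond 0 →J1  (GY1 both-in/both-out from 1)
bond 4 →I1  (I1: I, integral causality)
bond 3 →J1  (1-jn J1 has f-setter on 4)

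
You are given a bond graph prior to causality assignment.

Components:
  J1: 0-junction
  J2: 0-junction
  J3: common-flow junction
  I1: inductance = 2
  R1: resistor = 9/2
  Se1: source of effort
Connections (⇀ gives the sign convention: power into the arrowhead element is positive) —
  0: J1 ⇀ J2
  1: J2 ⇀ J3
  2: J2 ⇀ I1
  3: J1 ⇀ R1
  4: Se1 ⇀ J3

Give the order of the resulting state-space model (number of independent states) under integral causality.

#4 stroke→J3  (Se1 fixes effort; stroke away)
#1 stroke→J2  (closing 1-jn rule on J3)
#0 stroke→J1  (common-e at J2 fixed by 1)
#2 stroke→I1  (0-jn J2 has e-setter on 1)
#3 stroke→R1  (0-jn J1 has e-setter on 0)

1  (I1 all integral)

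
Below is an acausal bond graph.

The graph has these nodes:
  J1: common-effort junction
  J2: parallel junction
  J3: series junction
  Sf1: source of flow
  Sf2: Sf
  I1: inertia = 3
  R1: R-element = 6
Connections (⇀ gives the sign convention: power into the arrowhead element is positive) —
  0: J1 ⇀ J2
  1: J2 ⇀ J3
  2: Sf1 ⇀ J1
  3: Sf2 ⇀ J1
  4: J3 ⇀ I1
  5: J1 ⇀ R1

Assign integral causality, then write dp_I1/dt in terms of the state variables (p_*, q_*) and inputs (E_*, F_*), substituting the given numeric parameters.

#2 |Sf1  (Sf1 (Sf) sets flow on bond)
#3 |Sf2  (Sf2 fixes flow; stroke at Sf2)
#4 |I1  (I1: I, integral causality)
#1 |J3  (common-f at J3 fixed by 4)
#0 |J2  (closing 0-jn rule on J2)
#5 |J1  (J1 needs exactly one e-in)

dp_I1/dt = 6*F_Sf1 + 6*F_Sf2 - 2*p_I1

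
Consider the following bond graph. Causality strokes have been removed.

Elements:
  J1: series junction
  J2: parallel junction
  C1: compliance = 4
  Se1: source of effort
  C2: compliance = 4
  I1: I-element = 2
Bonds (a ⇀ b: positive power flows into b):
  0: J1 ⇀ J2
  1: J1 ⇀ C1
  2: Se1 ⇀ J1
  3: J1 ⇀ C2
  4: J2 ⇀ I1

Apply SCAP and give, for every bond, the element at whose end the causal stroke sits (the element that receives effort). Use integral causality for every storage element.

b0 →J2
b1 →J1
b2 →J1
b3 →J1
b4 →I1

#2 stroke at J1  (Se1 fixes effort; stroke away)
#1 stroke at J1  (C1: C, integral causality)
#3 stroke at J1  (prefer integral on C2)
#0 stroke at J2  (closing 1-jn rule on J1)
#4 stroke at I1  (J2: bond 0 brought effort, rest push out)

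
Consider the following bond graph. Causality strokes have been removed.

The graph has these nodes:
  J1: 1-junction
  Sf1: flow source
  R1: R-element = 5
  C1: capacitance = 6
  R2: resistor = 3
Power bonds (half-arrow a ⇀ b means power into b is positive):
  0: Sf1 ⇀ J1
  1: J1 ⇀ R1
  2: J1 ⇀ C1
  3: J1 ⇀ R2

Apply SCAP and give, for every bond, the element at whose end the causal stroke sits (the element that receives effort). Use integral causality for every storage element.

bond 0 →Sf1  (Sf1 (Sf) sets flow on bond)
bond 1 →J1  (1-jn J1 has f-setter on 0)
bond 2 →J1  (common-f at J1 fixed by 0)
bond 3 →J1  (common-f at J1 fixed by 0)

β0 stroke at Sf1
β1 stroke at J1
β2 stroke at J1
β3 stroke at J1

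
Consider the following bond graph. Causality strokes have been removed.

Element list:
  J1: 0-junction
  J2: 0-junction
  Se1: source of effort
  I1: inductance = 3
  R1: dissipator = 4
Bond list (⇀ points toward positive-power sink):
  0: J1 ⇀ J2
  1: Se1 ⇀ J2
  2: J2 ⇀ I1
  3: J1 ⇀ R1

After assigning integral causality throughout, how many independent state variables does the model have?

1  (I1 all integral)

b1 →J2  (source Se1 imposes e)
b0 →J1  (0-jn J2 has e-setter on 1)
b2 →I1  (J2 effort already set via bond 1)
b3 →R1  (J1: bond 0 brought effort, rest push out)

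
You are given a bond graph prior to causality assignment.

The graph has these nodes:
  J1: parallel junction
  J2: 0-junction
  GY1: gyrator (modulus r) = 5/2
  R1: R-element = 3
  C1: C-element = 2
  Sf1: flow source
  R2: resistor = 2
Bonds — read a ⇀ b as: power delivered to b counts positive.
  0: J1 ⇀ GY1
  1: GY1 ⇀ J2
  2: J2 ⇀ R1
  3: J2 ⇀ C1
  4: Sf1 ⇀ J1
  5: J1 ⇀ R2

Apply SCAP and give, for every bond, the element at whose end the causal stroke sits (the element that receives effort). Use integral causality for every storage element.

bond 4 stroke at Sf1  (Sf1: flow source, stroke at near end)
bond 3 stroke at J2  (C1: C, integral causality)
bond 1 stroke at GY1  (0-jn J2 has e-setter on 3)
bond 2 stroke at R1  (common-e at J2 fixed by 3)
bond 0 stroke at GY1  (GY1: gyrator matches bond 1)
bond 5 stroke at J1  (closing 0-jn rule on J1)

b0 stroke at GY1
b1 stroke at GY1
b2 stroke at R1
b3 stroke at J2
b4 stroke at Sf1
b5 stroke at J1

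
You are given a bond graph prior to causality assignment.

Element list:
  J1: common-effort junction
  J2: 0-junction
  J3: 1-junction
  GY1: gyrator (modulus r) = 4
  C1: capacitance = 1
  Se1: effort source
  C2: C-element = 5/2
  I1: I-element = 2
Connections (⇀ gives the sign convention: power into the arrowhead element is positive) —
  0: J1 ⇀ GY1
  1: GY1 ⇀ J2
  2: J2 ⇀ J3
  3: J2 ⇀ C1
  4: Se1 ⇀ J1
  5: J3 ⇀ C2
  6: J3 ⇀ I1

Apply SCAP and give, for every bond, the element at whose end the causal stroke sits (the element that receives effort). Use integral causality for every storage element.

#0 →GY1
#1 →GY1
#2 →J3
#3 →J2
#4 →J1
#5 →J3
#6 →I1

b4 →J1  (Se1 fixes effort; stroke away)
b0 →GY1  (J1 effort already set via bond 4)
b1 →GY1  (GY1: gyrator matches bond 0)
b3 →J2  (prefer integral on C1)
b2 →J3  (common-e at J2 fixed by 3)
b5 →J3  (C2: C, integral causality)
b6 →I1  (closing 1-jn rule on J3)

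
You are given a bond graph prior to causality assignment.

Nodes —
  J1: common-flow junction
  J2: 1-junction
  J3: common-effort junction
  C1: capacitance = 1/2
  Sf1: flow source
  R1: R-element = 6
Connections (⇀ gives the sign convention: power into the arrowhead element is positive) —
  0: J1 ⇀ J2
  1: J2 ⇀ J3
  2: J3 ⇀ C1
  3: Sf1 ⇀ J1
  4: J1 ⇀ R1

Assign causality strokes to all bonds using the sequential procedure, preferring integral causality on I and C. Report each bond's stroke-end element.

b3 stroke at Sf1  (Sf1 (Sf) sets flow on bond)
b0 stroke at J1  (J1: bond 3 brought flow, rest push out)
b4 stroke at J1  (common-f at J1 fixed by 3)
b1 stroke at J2  (J2 flow already set via bond 0)
b2 stroke at J3  (closing 0-jn rule on J3)

bond 0 stroke→J1
bond 1 stroke→J2
bond 2 stroke→J3
bond 3 stroke→Sf1
bond 4 stroke→J1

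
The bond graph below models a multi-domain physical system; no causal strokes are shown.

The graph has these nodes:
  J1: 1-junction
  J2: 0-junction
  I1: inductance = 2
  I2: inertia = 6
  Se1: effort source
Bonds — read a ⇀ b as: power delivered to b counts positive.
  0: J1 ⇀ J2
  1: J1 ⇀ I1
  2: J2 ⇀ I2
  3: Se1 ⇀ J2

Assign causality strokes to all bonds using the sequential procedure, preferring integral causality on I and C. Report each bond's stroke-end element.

#3 |J2  (Se1 fixes effort; stroke away)
#0 |J1  (common-e at J2 fixed by 3)
#2 |I2  (0-jn J2 has e-setter on 3)
#1 |I1  (J1 needs exactly one f-in)

b0 →J1
b1 →I1
b2 →I2
b3 →J2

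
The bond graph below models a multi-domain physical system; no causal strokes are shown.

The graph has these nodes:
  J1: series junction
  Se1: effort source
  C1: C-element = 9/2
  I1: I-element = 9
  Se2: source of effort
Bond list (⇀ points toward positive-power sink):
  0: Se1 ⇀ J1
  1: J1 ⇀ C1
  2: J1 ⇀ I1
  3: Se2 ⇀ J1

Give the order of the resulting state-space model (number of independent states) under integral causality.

β0 →J1  (Se1 fixes effort; stroke away)
β3 →J1  (source Se2 imposes e)
β1 →J1  (C1 outputs effort q/C1)
β2 →I1  (closing 1-jn rule on J1)

2  (C1, I1 all integral)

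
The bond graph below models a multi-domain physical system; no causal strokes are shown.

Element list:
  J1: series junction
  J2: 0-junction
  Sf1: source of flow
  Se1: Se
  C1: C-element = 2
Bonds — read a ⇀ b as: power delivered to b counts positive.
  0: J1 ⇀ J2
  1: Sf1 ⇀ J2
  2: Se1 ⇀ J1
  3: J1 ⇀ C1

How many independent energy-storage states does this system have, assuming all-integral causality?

1  (C1 all integral)

b1 →Sf1  (source Sf1 imposes f)
b2 →J1  (source Se1 imposes e)
b0 →J2  (J2 needs exactly one e-in)
b3 →J1  (1-jn J1 has f-setter on 0)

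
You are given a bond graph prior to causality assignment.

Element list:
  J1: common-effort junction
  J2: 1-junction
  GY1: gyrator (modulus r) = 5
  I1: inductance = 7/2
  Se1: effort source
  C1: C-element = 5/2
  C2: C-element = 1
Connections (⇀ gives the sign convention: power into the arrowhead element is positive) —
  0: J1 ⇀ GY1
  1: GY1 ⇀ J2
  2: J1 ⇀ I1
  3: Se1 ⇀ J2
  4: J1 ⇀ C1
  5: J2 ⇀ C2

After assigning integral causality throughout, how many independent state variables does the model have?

3  (C1, C2, I1 all integral)

#3 |J2  (Se1 (Se) sets effort on bond)
#2 |I1  (prefer integral on I1)
#4 |J1  (C1 integral (e out))
#0 |GY1  (0-jn J1 has e-setter on 4)
#1 |GY1  (through GY1, causality inverts; strokes same side of GY1)
#5 |J2  (common-f at J2 fixed by 1)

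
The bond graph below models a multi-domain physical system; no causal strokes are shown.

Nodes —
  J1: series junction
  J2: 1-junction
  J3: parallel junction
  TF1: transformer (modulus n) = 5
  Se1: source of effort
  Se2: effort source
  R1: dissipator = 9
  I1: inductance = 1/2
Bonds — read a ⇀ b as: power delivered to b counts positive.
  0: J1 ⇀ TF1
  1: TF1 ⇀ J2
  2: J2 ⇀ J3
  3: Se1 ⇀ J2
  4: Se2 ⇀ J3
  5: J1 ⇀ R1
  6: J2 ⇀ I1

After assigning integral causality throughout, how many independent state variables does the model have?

1  (I1 all integral)

β3 stroke at J2  (source Se1 imposes e)
β4 stroke at J3  (Se2 fixes effort; stroke away)
β2 stroke at J2  (J3 effort already set via bond 4)
β6 stroke at I1  (prefer integral on I1)
β1 stroke at J2  (J2 flow already set via bond 6)
β0 stroke at TF1  (TF1 one-in-one-out from 1)
β5 stroke at J1  (J1 flow already set via bond 0)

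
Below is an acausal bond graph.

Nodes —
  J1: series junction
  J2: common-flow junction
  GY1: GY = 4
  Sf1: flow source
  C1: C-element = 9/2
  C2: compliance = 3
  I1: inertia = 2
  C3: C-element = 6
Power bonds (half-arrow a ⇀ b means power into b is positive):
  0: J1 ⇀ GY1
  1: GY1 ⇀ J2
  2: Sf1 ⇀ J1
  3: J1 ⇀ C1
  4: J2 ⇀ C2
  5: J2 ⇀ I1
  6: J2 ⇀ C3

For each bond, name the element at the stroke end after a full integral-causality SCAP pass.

bond 2 stroke at Sf1  (source Sf1 imposes f)
bond 0 stroke at J1  (J1: bond 2 brought flow, rest push out)
bond 3 stroke at J1  (J1 flow already set via bond 2)
bond 1 stroke at J2  (GY GY1: same side as bond 0)
bond 4 stroke at J2  (C2: C, integral causality)
bond 5 stroke at I1  (I1 integral (f out))
bond 6 stroke at J2  (1-jn J2 has f-setter on 5)

b0 →J1
b1 →J2
b2 →Sf1
b3 →J1
b4 →J2
b5 →I1
b6 →J2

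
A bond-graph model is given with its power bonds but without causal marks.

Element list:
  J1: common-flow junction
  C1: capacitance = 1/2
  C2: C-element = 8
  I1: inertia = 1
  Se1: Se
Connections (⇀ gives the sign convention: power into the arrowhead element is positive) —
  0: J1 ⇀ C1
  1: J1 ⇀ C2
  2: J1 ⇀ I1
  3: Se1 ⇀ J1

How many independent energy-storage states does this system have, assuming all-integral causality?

bond 3 stroke→J1  (Se1 fixes effort; stroke away)
bond 0 stroke→J1  (prefer integral on C1)
bond 1 stroke→J1  (prefer integral on C2)
bond 2 stroke→I1  (J1: last free bond brings flow in)

3  (C1, C2, I1 all integral)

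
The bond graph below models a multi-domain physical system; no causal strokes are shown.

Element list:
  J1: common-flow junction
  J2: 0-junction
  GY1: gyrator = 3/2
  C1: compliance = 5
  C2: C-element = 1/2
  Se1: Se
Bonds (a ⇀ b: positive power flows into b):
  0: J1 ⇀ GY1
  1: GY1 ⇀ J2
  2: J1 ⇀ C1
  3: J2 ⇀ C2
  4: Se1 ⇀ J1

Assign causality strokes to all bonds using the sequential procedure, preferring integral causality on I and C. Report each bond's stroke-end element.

bond 4 |J1  (Se1 (Se) sets effort on bond)
bond 2 |J1  (C1: C, integral causality)
bond 0 |GY1  (J1: last free bond brings flow in)
bond 1 |GY1  (GY GY1: same side as bond 0)
bond 3 |J2  (J2 needs exactly one e-in)

β0 →GY1
β1 →GY1
β2 →J1
β3 →J2
β4 →J1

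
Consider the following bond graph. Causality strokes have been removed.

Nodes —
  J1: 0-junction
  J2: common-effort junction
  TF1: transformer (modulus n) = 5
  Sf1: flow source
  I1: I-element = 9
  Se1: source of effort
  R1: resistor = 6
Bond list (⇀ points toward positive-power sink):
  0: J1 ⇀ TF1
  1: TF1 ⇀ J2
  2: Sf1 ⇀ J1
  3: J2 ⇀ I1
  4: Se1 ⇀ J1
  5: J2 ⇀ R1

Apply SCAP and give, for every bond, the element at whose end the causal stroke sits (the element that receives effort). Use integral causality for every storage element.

#0 stroke→TF1
#1 stroke→J2
#2 stroke→Sf1
#3 stroke→I1
#4 stroke→J1
#5 stroke→R1

bond 2 |Sf1  (Sf1: flow source, stroke at near end)
bond 4 |J1  (source Se1 imposes e)
bond 0 |TF1  (J1: bond 4 brought effort, rest push out)
bond 1 |J2  (TF1 one-in-one-out from 0)
bond 3 |I1  (0-jn J2 has e-setter on 1)
bond 5 |R1  (J2 effort already set via bond 1)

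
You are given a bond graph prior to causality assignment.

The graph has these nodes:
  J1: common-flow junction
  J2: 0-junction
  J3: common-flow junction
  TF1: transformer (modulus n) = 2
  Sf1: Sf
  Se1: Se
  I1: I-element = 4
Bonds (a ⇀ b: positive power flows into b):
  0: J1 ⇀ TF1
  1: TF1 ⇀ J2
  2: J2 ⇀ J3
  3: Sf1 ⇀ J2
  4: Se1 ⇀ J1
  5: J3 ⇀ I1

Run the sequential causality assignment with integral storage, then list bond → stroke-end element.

β3 |Sf1  (Sf1 fixes flow; stroke at Sf1)
β4 |J1  (Se1 fixes effort; stroke away)
β0 |TF1  (J1: last free bond brings flow in)
β1 |J2  (TF1: transformer flips bond 0)
β2 |J3  (J2: bond 1 brought effort, rest push out)
β5 |I1  (only one flow-in slot at J3)

b0 →TF1
b1 →J2
b2 →J3
b3 →Sf1
b4 →J1
b5 →I1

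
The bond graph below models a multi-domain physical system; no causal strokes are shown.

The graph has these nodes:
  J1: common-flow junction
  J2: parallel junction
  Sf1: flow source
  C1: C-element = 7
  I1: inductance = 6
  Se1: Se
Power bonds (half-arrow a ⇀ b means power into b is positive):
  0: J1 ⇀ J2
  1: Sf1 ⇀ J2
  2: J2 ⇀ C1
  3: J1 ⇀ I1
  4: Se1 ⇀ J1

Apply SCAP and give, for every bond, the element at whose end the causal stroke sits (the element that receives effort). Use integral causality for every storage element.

bond 0 stroke at J1
bond 1 stroke at Sf1
bond 2 stroke at J2
bond 3 stroke at I1
bond 4 stroke at J1

#1 stroke→Sf1  (source Sf1 imposes f)
#4 stroke→J1  (source Se1 imposes e)
#2 stroke→J2  (C1: C, integral causality)
#0 stroke→J1  (common-e at J2 fixed by 2)
#3 stroke→I1  (only one flow-in slot at J1)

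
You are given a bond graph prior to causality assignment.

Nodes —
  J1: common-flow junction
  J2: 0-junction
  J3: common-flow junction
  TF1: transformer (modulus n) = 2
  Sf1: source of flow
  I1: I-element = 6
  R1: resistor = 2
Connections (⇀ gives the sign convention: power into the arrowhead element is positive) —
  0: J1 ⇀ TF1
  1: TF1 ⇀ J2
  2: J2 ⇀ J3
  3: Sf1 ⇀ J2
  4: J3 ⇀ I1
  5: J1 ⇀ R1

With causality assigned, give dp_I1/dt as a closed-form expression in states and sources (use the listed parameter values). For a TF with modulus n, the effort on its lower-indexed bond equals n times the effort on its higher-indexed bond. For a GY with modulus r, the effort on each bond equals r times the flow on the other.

dp_I1/dt = F_Sf1/2 - p_I1/12

β3 |Sf1  (Sf1 fixes flow; stroke at Sf1)
β4 |I1  (I1 outputs flow p/I1)
β2 |J3  (common-f at J3 fixed by 4)
β1 |J2  (only one effort-in slot at J2)
β0 |TF1  (TF1: transformer flips bond 1)
β5 |J1  (1-jn J1 has f-setter on 0)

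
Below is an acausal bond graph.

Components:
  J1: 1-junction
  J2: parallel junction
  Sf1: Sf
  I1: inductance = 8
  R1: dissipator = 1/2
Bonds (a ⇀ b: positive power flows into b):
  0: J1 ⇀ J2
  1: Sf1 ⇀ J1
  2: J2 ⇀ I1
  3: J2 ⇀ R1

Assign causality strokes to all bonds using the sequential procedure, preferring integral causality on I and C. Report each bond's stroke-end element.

b1 stroke→Sf1  (Sf1: flow source, stroke at near end)
b0 stroke→J1  (J1: bond 1 brought flow, rest push out)
b2 stroke→I1  (prefer integral on I1)
b3 stroke→J2  (closing 0-jn rule on J2)

bond 0 |J1
bond 1 |Sf1
bond 2 |I1
bond 3 |J2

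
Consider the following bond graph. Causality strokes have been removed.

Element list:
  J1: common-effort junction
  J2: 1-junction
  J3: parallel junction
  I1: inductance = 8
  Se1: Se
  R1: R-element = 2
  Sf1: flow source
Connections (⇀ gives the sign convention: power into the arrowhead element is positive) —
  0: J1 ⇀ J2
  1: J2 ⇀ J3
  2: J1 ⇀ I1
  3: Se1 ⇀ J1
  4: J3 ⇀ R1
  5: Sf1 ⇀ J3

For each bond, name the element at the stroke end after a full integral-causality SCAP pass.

β3 |J1  (source Se1 imposes e)
β5 |Sf1  (Sf1 fixes flow; stroke at Sf1)
β0 |J2  (common-e at J1 fixed by 3)
β2 |I1  (J1: bond 3 brought effort, rest push out)
β1 |J3  (closing 1-jn rule on J2)
β4 |R1  (0-jn J3 has e-setter on 1)

bond 0 stroke→J2
bond 1 stroke→J3
bond 2 stroke→I1
bond 3 stroke→J1
bond 4 stroke→R1
bond 5 stroke→Sf1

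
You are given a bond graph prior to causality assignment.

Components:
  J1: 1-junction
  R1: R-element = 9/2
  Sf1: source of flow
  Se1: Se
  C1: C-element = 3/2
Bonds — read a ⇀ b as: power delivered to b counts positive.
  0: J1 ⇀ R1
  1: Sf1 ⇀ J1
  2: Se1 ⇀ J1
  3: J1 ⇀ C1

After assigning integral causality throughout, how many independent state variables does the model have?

1  (C1 all integral)

β1 →Sf1  (Sf1 fixes flow; stroke at Sf1)
β2 →J1  (source Se1 imposes e)
β0 →J1  (J1 flow already set via bond 1)
β3 →J1  (1-jn J1 has f-setter on 1)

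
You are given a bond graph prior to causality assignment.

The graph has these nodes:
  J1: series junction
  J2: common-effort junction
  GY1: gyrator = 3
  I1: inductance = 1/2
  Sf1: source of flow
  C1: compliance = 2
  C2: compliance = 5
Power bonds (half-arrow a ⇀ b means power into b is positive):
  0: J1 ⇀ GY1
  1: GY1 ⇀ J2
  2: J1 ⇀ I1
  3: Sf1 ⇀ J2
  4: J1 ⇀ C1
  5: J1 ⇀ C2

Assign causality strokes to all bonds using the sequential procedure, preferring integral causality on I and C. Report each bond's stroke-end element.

bond 0 stroke at J1
bond 1 stroke at J2
bond 2 stroke at I1
bond 3 stroke at Sf1
bond 4 stroke at J1
bond 5 stroke at J1

#3 |Sf1  (Sf1: flow source, stroke at near end)
#1 |J2  (only one effort-in slot at J2)
#0 |J1  (GY GY1: same side as bond 1)
#2 |I1  (I1: I, integral causality)
#4 |J1  (1-jn J1 has f-setter on 2)
#5 |J1  (1-jn J1 has f-setter on 2)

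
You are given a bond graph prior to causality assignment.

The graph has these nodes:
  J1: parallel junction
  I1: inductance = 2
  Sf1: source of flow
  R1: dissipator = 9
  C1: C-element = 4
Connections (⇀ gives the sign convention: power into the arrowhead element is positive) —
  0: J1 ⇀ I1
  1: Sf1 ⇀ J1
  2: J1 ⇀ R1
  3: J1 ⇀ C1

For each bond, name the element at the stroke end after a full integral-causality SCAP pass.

#1 stroke at Sf1  (Sf1 fixes flow; stroke at Sf1)
#0 stroke at I1  (I1 integral (f out))
#3 stroke at J1  (C1 integral (e out))
#2 stroke at R1  (J1: bond 3 brought effort, rest push out)

b0 stroke at I1
b1 stroke at Sf1
b2 stroke at R1
b3 stroke at J1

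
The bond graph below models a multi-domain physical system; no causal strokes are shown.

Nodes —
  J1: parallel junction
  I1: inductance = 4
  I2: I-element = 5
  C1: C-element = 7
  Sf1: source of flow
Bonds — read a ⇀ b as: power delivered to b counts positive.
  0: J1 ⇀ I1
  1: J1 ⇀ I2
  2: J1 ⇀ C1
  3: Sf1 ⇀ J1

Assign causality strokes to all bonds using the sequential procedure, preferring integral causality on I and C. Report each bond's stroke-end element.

β0 →I1
β1 →I2
β2 →J1
β3 →Sf1

#3 stroke at Sf1  (Sf1 (Sf) sets flow on bond)
#0 stroke at I1  (I1 outputs flow p/I1)
#1 stroke at I2  (prefer integral on I2)
#2 stroke at J1  (J1 needs exactly one e-in)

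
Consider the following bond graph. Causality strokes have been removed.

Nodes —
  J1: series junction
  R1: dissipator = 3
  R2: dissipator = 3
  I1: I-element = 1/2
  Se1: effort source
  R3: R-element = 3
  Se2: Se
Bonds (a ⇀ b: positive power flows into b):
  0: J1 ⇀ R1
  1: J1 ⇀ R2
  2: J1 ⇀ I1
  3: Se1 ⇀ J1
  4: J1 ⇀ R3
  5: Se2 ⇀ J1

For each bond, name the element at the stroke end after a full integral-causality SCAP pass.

β0 stroke→J1
β1 stroke→J1
β2 stroke→I1
β3 stroke→J1
β4 stroke→J1
β5 stroke→J1

#3 →J1  (Se1: effort source, stroke at far end)
#5 →J1  (Se2 fixes effort; stroke away)
#2 →I1  (I1: I, integral causality)
#0 →J1  (J1 flow already set via bond 2)
#1 →J1  (J1 flow already set via bond 2)
#4 →J1  (common-f at J1 fixed by 2)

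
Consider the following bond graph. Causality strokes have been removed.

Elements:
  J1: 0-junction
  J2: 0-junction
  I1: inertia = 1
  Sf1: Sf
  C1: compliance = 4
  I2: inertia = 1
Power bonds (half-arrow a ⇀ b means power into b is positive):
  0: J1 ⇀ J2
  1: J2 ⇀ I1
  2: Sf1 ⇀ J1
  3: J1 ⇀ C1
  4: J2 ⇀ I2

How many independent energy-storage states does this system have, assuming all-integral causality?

3  (C1, I1, I2 all integral)

β2 |Sf1  (Sf1 fixes flow; stroke at Sf1)
β1 |I1  (I1: I, integral causality)
β3 |J1  (prefer integral on C1)
β0 |J2  (J1 effort already set via bond 3)
β4 |I2  (0-jn J2 has e-setter on 0)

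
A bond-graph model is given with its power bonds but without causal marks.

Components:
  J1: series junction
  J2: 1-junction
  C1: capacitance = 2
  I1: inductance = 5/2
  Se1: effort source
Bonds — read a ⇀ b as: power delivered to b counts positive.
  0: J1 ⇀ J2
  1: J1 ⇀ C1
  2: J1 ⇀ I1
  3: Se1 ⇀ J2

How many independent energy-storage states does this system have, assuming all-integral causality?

2  (C1, I1 all integral)

bond 3 stroke→J2  (Se1 (Se) sets effort on bond)
bond 0 stroke→J1  (J2 needs exactly one f-in)
bond 1 stroke→J1  (C1: C, integral causality)
bond 2 stroke→I1  (only one flow-in slot at J1)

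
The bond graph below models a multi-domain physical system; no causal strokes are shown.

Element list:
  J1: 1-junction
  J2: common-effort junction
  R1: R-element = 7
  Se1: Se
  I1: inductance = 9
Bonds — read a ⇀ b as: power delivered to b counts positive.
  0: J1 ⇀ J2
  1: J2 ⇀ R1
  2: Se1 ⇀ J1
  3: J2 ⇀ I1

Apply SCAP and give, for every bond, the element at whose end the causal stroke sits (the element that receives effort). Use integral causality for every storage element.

#2 stroke→J1  (Se1 (Se) sets effort on bond)
#0 stroke→J2  (only one flow-in slot at J1)
#1 stroke→R1  (J2 effort already set via bond 0)
#3 stroke→I1  (J2 effort already set via bond 0)

β0 |J2
β1 |R1
β2 |J1
β3 |I1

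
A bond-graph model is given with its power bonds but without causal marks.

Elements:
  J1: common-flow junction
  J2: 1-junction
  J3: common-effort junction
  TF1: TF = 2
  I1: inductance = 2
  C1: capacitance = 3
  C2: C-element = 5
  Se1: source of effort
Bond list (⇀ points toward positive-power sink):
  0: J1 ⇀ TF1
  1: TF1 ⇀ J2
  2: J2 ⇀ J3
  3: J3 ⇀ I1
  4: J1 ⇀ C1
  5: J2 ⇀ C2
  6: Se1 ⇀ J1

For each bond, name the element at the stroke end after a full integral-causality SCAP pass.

#6 stroke→J1  (Se1: effort source, stroke at far end)
#3 stroke→I1  (prefer integral on I1)
#2 stroke→J3  (J3 needs exactly one e-in)
#1 stroke→J2  (common-f at J2 fixed by 2)
#5 stroke→J2  (J2: bond 2 brought flow, rest push out)
#0 stroke→TF1  (TF1: transformer flips bond 1)
#4 stroke→J1  (1-jn J1 has f-setter on 0)

b0 →TF1
b1 →J2
b2 →J3
b3 →I1
b4 →J1
b5 →J2
b6 →J1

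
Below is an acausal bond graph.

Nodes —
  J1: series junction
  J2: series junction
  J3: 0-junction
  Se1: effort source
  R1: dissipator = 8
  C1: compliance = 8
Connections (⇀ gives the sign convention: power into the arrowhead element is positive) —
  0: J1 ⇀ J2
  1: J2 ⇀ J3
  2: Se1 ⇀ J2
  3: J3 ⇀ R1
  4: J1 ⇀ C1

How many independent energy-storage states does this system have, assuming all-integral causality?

1  (C1 all integral)

b2 stroke at J2  (Se1: effort source, stroke at far end)
b4 stroke at J1  (C1: C, integral causality)
b0 stroke at J2  (only one flow-in slot at J1)
b1 stroke at J3  (J2 needs exactly one f-in)
b3 stroke at R1  (common-e at J3 fixed by 1)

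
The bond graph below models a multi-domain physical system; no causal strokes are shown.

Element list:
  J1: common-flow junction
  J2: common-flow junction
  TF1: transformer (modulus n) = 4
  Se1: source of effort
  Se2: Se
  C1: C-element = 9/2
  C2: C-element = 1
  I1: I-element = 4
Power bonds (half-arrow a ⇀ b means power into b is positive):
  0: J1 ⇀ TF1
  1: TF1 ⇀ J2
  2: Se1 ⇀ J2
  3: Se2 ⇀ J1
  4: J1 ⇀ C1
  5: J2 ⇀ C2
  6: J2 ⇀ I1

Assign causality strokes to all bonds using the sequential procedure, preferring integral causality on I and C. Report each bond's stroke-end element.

b0 →TF1
b1 →J2
b2 →J2
b3 →J1
b4 →J1
b5 →J2
b6 →I1

b2 stroke→J2  (Se1 fixes effort; stroke away)
b3 stroke→J1  (Se2 fixes effort; stroke away)
b4 stroke→J1  (C1 outputs effort q/C1)
b0 stroke→TF1  (only one flow-in slot at J1)
b1 stroke→J2  (TF1: transformer flips bond 0)
b5 stroke→J2  (prefer integral on C2)
b6 stroke→I1  (J2: last free bond brings flow in)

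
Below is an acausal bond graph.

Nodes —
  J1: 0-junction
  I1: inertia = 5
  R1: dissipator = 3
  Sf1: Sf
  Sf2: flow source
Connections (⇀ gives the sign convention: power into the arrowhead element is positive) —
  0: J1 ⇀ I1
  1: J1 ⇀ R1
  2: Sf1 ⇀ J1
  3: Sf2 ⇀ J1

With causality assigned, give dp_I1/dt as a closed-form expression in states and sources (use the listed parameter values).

β2 →Sf1  (source Sf1 imposes f)
β3 →Sf2  (Sf2: flow source, stroke at near end)
β0 →I1  (I1 integral (f out))
β1 →J1  (closing 0-jn rule on J1)

dp_I1/dt = 3*F_Sf1 + 3*F_Sf2 - 3*p_I1/5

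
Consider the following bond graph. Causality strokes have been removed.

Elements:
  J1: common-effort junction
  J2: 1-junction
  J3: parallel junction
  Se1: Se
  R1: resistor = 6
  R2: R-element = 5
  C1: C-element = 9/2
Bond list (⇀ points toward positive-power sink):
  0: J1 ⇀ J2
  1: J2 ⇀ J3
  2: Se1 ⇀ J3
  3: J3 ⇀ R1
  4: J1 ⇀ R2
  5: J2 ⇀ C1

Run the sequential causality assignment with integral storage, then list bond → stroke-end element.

bond 0 stroke→J1
bond 1 stroke→J2
bond 2 stroke→J3
bond 3 stroke→R1
bond 4 stroke→R2
bond 5 stroke→J2

#2 →J3  (Se1 (Se) sets effort on bond)
#1 →J2  (J3: bond 2 brought effort, rest push out)
#3 →R1  (common-e at J3 fixed by 2)
#5 →J2  (C1 outputs effort q/C1)
#0 →J1  (closing 1-jn rule on J2)
#4 →R2  (0-jn J1 has e-setter on 0)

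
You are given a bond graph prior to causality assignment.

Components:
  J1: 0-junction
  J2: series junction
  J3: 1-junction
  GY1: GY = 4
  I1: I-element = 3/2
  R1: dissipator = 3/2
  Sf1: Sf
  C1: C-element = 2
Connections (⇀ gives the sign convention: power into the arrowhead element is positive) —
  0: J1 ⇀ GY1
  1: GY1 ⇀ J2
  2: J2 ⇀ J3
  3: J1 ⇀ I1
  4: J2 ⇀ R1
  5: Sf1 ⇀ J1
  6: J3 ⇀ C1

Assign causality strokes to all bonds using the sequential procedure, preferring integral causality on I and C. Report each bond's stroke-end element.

β5 stroke→Sf1  (source Sf1 imposes f)
β3 stroke→I1  (I1 integral (f out))
β0 stroke→J1  (J1 needs exactly one e-in)
β1 stroke→J2  (GY1 both-in/both-out from 0)
β6 stroke→J3  (prefer integral on C1)
β2 stroke→J2  (J3: last free bond brings flow in)
β4 stroke→R1  (J2 needs exactly one f-in)

bond 0 →J1
bond 1 →J2
bond 2 →J2
bond 3 →I1
bond 4 →R1
bond 5 →Sf1
bond 6 →J3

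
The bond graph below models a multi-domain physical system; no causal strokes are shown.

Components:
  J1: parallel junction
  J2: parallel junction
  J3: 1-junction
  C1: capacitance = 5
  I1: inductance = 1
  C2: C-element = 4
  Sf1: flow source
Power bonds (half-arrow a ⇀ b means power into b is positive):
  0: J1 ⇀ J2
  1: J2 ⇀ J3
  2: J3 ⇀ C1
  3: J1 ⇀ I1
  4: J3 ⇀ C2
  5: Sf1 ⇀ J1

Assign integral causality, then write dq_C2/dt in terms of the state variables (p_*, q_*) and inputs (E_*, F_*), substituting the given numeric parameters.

#5 stroke at Sf1  (Sf1 fixes flow; stroke at Sf1)
#2 stroke at J3  (prefer integral on C1)
#3 stroke at I1  (prefer integral on I1)
#0 stroke at J1  (only one effort-in slot at J1)
#1 stroke at J2  (closing 0-jn rule on J2)
#4 stroke at J3  (J3: bond 1 brought flow, rest push out)

dq_C2/dt = F_Sf1 - p_I1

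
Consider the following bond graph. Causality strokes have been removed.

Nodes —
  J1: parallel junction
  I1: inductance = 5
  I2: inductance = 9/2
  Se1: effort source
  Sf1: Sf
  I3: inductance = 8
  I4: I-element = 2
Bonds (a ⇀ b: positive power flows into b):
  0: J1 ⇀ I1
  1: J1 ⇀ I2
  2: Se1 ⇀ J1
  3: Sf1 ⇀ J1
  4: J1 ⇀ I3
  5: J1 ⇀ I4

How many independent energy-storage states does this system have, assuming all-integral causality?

4  (I1, I2, I3, I4 all integral)

b2 |J1  (Se1 (Se) sets effort on bond)
b3 |Sf1  (source Sf1 imposes f)
b0 |I1  (J1 effort already set via bond 2)
b1 |I2  (J1: bond 2 brought effort, rest push out)
b4 |I3  (J1: bond 2 brought effort, rest push out)
b5 |I4  (J1 effort already set via bond 2)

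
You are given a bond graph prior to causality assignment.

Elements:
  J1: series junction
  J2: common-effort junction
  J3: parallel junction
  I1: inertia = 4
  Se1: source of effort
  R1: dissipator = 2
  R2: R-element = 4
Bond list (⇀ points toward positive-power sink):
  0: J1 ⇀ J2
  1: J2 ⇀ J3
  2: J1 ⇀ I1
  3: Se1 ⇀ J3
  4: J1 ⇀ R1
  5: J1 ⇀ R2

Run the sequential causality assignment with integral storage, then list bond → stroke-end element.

bond 0 |J1
bond 1 |J2
bond 2 |I1
bond 3 |J3
bond 4 |J1
bond 5 |J1

#3 →J3  (source Se1 imposes e)
#1 →J2  (common-e at J3 fixed by 3)
#0 →J1  (common-e at J2 fixed by 1)
#2 →I1  (I1 outputs flow p/I1)
#4 →J1  (J1 flow already set via bond 2)
#5 →J1  (J1 flow already set via bond 2)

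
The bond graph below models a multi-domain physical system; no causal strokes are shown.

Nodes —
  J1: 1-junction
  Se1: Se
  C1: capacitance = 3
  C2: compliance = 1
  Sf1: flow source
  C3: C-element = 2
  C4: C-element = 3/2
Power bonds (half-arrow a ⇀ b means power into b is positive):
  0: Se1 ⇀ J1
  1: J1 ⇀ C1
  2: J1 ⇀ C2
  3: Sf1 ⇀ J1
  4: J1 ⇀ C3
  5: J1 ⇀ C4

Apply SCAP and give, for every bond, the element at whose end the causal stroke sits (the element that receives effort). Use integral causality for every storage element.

b0 |J1
b1 |J1
b2 |J1
b3 |Sf1
b4 |J1
b5 |J1

b0 stroke→J1  (Se1 fixes effort; stroke away)
b3 stroke→Sf1  (Sf1 fixes flow; stroke at Sf1)
b1 stroke→J1  (J1: bond 3 brought flow, rest push out)
b2 stroke→J1  (1-jn J1 has f-setter on 3)
b4 stroke→J1  (common-f at J1 fixed by 3)
b5 stroke→J1  (J1: bond 3 brought flow, rest push out)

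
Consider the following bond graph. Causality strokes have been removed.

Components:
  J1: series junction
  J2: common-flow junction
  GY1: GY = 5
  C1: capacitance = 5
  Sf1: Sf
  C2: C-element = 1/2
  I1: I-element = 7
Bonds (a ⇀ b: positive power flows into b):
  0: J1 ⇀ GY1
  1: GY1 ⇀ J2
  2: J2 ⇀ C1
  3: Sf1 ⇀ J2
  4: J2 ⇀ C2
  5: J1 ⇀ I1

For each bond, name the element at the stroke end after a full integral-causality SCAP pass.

β0 stroke→J1
β1 stroke→J2
β2 stroke→J2
β3 stroke→Sf1
β4 stroke→J2
β5 stroke→I1

β3 stroke at Sf1  (Sf1 fixes flow; stroke at Sf1)
β1 stroke at J2  (J2 flow already set via bond 3)
β2 stroke at J2  (common-f at J2 fixed by 3)
β4 stroke at J2  (J2 flow already set via bond 3)
β0 stroke at J1  (GY1: gyrator matches bond 1)
β5 stroke at I1  (J1: last free bond brings flow in)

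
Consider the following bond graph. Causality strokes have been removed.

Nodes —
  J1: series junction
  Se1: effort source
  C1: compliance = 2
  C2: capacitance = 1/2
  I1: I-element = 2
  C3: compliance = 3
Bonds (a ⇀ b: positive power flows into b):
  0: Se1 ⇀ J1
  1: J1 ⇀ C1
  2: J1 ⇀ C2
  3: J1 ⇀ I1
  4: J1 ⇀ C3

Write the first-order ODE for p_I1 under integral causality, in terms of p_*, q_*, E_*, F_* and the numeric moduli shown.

bond 0 →J1  (source Se1 imposes e)
bond 1 →J1  (C1: C, integral causality)
bond 2 →J1  (C2 integral (e out))
bond 3 →I1  (prefer integral on I1)
bond 4 →J1  (common-f at J1 fixed by 3)

dp_I1/dt = E_Se1 - q_C1/2 - 2*q_C2 - q_C3/3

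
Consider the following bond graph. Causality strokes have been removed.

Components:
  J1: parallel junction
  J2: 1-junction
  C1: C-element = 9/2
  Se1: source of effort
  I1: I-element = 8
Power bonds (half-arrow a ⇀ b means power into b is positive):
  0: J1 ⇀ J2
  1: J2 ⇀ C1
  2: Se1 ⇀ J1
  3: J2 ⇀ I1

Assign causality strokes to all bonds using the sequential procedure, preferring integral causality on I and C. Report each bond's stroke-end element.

β0 |J2
β1 |J2
β2 |J1
β3 |I1

β2 →J1  (Se1 (Se) sets effort on bond)
β0 →J2  (common-e at J1 fixed by 2)
β1 →J2  (C1: C, integral causality)
β3 →I1  (J2 needs exactly one f-in)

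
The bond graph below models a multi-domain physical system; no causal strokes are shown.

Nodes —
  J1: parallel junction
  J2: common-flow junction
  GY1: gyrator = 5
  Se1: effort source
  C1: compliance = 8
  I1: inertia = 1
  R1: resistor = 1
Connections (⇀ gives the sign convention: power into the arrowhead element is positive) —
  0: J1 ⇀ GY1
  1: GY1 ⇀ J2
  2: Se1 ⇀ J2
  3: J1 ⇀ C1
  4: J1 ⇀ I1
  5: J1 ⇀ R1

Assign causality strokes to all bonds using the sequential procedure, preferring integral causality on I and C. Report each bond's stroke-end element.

β2 |J2  (source Se1 imposes e)
β1 |GY1  (J2: last free bond brings flow in)
β0 |GY1  (GY GY1: same side as bond 1)
β3 |J1  (prefer integral on C1)
β4 |I1  (J1 effort already set via bond 3)
β5 |R1  (common-e at J1 fixed by 3)

#0 →GY1
#1 →GY1
#2 →J2
#3 →J1
#4 →I1
#5 →R1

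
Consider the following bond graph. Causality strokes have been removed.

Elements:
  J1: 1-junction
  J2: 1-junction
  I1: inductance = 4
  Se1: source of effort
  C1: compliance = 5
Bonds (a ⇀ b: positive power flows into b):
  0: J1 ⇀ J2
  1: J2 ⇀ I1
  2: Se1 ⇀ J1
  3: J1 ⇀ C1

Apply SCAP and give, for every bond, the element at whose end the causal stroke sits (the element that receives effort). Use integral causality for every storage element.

#0 |J2
#1 |I1
#2 |J1
#3 |J1

bond 2 |J1  (source Se1 imposes e)
bond 1 |I1  (prefer integral on I1)
bond 0 |J2  (J2: bond 1 brought flow, rest push out)
bond 3 |J1  (J1 flow already set via bond 0)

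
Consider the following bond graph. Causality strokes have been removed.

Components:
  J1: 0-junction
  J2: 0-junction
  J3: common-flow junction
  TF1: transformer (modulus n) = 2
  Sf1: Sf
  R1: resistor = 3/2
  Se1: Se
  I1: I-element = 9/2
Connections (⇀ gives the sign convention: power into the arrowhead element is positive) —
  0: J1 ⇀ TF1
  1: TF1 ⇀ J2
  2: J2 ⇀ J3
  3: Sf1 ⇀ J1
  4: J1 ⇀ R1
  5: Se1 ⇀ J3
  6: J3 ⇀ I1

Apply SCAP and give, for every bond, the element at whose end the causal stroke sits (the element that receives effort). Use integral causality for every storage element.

#0 stroke→TF1
#1 stroke→J2
#2 stroke→J3
#3 stroke→Sf1
#4 stroke→J1
#5 stroke→J3
#6 stroke→I1

bond 3 |Sf1  (Sf1: flow source, stroke at near end)
bond 5 |J3  (Se1 (Se) sets effort on bond)
bond 6 |I1  (I1 integral (f out))
bond 2 |J3  (1-jn J3 has f-setter on 6)
bond 1 |J2  (closing 0-jn rule on J2)
bond 0 |TF1  (TF TF1: opposite of bond 1)
bond 4 |J1  (only one effort-in slot at J1)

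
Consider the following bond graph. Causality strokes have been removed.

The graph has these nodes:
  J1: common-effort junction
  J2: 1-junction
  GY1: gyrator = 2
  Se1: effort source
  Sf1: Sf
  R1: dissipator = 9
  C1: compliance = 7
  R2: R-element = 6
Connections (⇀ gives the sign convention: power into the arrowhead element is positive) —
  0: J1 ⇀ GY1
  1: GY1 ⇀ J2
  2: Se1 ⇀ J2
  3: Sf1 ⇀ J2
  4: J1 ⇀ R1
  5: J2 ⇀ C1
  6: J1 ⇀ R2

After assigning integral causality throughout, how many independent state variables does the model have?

1  (C1 all integral)

b2 →J2  (Se1 (Se) sets effort on bond)
b3 →Sf1  (Sf1 (Sf) sets flow on bond)
b1 →J2  (J2: bond 3 brought flow, rest push out)
b5 →J2  (common-f at J2 fixed by 3)
b0 →J1  (GY1: gyrator matches bond 1)
b4 →R1  (J1: bond 0 brought effort, rest push out)
b6 →R2  (J1 effort already set via bond 0)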